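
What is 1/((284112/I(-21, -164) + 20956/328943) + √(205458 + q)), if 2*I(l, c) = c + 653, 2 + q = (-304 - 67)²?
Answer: 77693122186109036/67346813158337666189 - 2874858718408681*√343097/2895912965808519646127 ≈ 0.00057214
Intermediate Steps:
q = 137639 (q = -2 + (-304 - 67)² = -2 + (-371)² = -2 + 137641 = 137639)
I(l, c) = 653/2 + c/2 (I(l, c) = (c + 653)/2 = (653 + c)/2 = 653/2 + c/2)
1/((284112/I(-21, -164) + 20956/328943) + √(205458 + q)) = 1/((284112/(653/2 + (½)*(-164)) + 20956/328943) + √(205458 + 137639)) = 1/((284112/(653/2 - 82) + 20956*(1/328943)) + √343097) = 1/((284112/(489/2) + 20956/328943) + √343097) = 1/((284112*(2/489) + 20956/328943) + √343097) = 1/((189408/163 + 20956/328943) + √343097) = 1/(62307851572/53617709 + √343097)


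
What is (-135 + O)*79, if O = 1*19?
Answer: -9164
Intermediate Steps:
O = 19
(-135 + O)*79 = (-135 + 19)*79 = -116*79 = -9164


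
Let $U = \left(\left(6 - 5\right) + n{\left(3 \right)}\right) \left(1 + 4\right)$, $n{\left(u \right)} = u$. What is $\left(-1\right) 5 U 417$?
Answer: $-41700$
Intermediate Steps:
$U = 20$ ($U = \left(\left(6 - 5\right) + 3\right) \left(1 + 4\right) = \left(\left(6 - 5\right) + 3\right) 5 = \left(1 + 3\right) 5 = 4 \cdot 5 = 20$)
$\left(-1\right) 5 U 417 = \left(-1\right) 5 \cdot 20 \cdot 417 = \left(-5\right) 20 \cdot 417 = \left(-100\right) 417 = -41700$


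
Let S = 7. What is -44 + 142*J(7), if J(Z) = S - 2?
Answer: 666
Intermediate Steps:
J(Z) = 5 (J(Z) = 7 - 2 = 5)
-44 + 142*J(7) = -44 + 142*5 = -44 + 710 = 666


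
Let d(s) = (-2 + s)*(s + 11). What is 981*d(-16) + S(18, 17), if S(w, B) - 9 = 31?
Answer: 88330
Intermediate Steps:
S(w, B) = 40 (S(w, B) = 9 + 31 = 40)
d(s) = (-2 + s)*(11 + s)
981*d(-16) + S(18, 17) = 981*(-22 + (-16)² + 9*(-16)) + 40 = 981*(-22 + 256 - 144) + 40 = 981*90 + 40 = 88290 + 40 = 88330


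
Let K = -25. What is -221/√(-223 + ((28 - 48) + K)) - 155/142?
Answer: -155/142 + 221*I*√67/134 ≈ -1.0915 + 13.5*I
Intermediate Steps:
-221/√(-223 + ((28 - 48) + K)) - 155/142 = -221/√(-223 + ((28 - 48) - 25)) - 155/142 = -221/√(-223 + (-20 - 25)) - 155*1/142 = -221/√(-223 - 45) - 155/142 = -221*(-I*√67/134) - 155/142 = -(-221)*I*√67/134 - 155/142 = 221*I*√67/134 - 155/142 = -155/142 + 221*I*√67/134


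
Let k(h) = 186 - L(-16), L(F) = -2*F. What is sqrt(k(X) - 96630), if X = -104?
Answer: 2*I*sqrt(24119) ≈ 310.61*I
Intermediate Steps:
k(h) = 154 (k(h) = 186 - (-2)*(-16) = 186 - 1*32 = 186 - 32 = 154)
sqrt(k(X) - 96630) = sqrt(154 - 96630) = sqrt(-96476) = 2*I*sqrt(24119)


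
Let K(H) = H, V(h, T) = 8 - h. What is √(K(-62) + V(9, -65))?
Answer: 3*I*√7 ≈ 7.9373*I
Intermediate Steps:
√(K(-62) + V(9, -65)) = √(-62 + (8 - 1*9)) = √(-62 + (8 - 9)) = √(-62 - 1) = √(-63) = 3*I*√7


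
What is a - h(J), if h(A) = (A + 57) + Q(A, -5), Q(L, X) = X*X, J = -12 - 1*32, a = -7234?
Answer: -7272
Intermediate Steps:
J = -44 (J = -12 - 32 = -44)
Q(L, X) = X²
h(A) = 82 + A (h(A) = (A + 57) + (-5)² = (57 + A) + 25 = 82 + A)
a - h(J) = -7234 - (82 - 44) = -7234 - 1*38 = -7234 - 38 = -7272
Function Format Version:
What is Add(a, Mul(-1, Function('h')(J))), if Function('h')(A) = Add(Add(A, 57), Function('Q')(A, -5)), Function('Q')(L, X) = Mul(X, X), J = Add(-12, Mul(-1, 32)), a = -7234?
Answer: -7272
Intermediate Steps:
J = -44 (J = Add(-12, -32) = -44)
Function('Q')(L, X) = Pow(X, 2)
Function('h')(A) = Add(82, A) (Function('h')(A) = Add(Add(A, 57), Pow(-5, 2)) = Add(Add(57, A), 25) = Add(82, A))
Add(a, Mul(-1, Function('h')(J))) = Add(-7234, Mul(-1, Add(82, -44))) = Add(-7234, Mul(-1, 38)) = Add(-7234, -38) = -7272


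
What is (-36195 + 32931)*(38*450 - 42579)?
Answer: 83163456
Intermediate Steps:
(-36195 + 32931)*(38*450 - 42579) = -3264*(17100 - 42579) = -3264*(-25479) = 83163456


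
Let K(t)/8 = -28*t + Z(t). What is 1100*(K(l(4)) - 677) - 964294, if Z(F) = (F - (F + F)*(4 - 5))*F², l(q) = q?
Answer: -1004994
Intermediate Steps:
Z(F) = 3*F³ (Z(F) = (F - 2*F*(-1))*F² = (F - (-2)*F)*F² = (F + 2*F)*F² = (3*F)*F² = 3*F³)
K(t) = -224*t + 24*t³ (K(t) = 8*(-28*t + 3*t³) = -224*t + 24*t³)
1100*(K(l(4)) - 677) - 964294 = 1100*((-224*4 + 24*4³) - 677) - 964294 = 1100*((-896 + 24*64) - 677) - 964294 = 1100*((-896 + 1536) - 677) - 964294 = 1100*(640 - 677) - 964294 = 1100*(-37) - 964294 = -40700 - 964294 = -1004994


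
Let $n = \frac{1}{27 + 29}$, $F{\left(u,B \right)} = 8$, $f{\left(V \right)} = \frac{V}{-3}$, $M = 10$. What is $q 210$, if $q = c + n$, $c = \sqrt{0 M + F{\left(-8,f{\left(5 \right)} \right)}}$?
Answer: $\frac{15}{4} + 420 \sqrt{2} \approx 597.72$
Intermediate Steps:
$f{\left(V \right)} = - \frac{V}{3}$ ($f{\left(V \right)} = V \left(- \frac{1}{3}\right) = - \frac{V}{3}$)
$n = \frac{1}{56} \approx 0.017857$
$c = 2 \sqrt{2}$ ($c = \sqrt{0 \cdot 10 + 8} = \sqrt{0 + 8} = \sqrt{8} = 2 \sqrt{2} \approx 2.8284$)
$q = \frac{1}{56} + 2 \sqrt{2}$ ($q = 2 \sqrt{2} + \frac{1}{56} = \frac{1}{56} + 2 \sqrt{2} \approx 2.8463$)
$q 210 = \left(\frac{1}{56} + 2 \sqrt{2}\right) 210 = \frac{15}{4} + 420 \sqrt{2}$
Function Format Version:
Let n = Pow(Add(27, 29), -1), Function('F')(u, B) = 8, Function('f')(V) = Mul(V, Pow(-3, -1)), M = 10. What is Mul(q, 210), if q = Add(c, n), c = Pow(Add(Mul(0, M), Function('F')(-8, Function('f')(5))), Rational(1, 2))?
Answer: Add(Rational(15, 4), Mul(420, Pow(2, Rational(1, 2)))) ≈ 597.72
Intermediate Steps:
Function('f')(V) = Mul(Rational(-1, 3), V) (Function('f')(V) = Mul(V, Rational(-1, 3)) = Mul(Rational(-1, 3), V))
n = Rational(1, 56) (n = Pow(56, -1) = Rational(1, 56) ≈ 0.017857)
c = Mul(2, Pow(2, Rational(1, 2))) (c = Pow(Add(Mul(0, 10), 8), Rational(1, 2)) = Pow(Add(0, 8), Rational(1, 2)) = Pow(8, Rational(1, 2)) = Mul(2, Pow(2, Rational(1, 2))) ≈ 2.8284)
q = Add(Rational(1, 56), Mul(2, Pow(2, Rational(1, 2)))) (q = Add(Mul(2, Pow(2, Rational(1, 2))), Rational(1, 56)) = Add(Rational(1, 56), Mul(2, Pow(2, Rational(1, 2)))) ≈ 2.8463)
Mul(q, 210) = Mul(Add(Rational(1, 56), Mul(2, Pow(2, Rational(1, 2)))), 210) = Add(Rational(15, 4), Mul(420, Pow(2, Rational(1, 2))))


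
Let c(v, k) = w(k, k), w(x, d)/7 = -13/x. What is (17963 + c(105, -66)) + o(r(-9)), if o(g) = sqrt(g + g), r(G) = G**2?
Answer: 1185649/66 + 9*sqrt(2) ≈ 17977.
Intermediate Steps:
w(x, d) = -91/x (w(x, d) = 7*(-13/x) = -91/x)
c(v, k) = -91/k
o(g) = sqrt(2)*sqrt(g) (o(g) = sqrt(2*g) = sqrt(2)*sqrt(g))
(17963 + c(105, -66)) + o(r(-9)) = (17963 - 91/(-66)) + sqrt(2)*sqrt((-9)**2) = (17963 - 91*(-1/66)) + sqrt(2)*sqrt(81) = (17963 + 91/66) + sqrt(2)*9 = 1185649/66 + 9*sqrt(2)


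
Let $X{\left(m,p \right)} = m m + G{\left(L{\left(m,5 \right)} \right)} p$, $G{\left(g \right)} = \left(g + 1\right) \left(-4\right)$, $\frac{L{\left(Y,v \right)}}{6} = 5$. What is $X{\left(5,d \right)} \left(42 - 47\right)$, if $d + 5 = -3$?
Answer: $-5085$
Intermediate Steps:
$d = -8$ ($d = -5 - 3 = -8$)
$L{\left(Y,v \right)} = 30$ ($L{\left(Y,v \right)} = 6 \cdot 5 = 30$)
$G{\left(g \right)} = -4 - 4 g$ ($G{\left(g \right)} = \left(1 + g\right) \left(-4\right) = -4 - 4 g$)
$X{\left(m,p \right)} = m^{2} - 124 p$ ($X{\left(m,p \right)} = m m + \left(-4 - 120\right) p = m^{2} + \left(-4 - 120\right) p = m^{2} - 124 p$)
$X{\left(5,d \right)} \left(42 - 47\right) = \left(5^{2} - -992\right) \left(42 - 47\right) = \left(25 + 992\right) \left(-5\right) = 1017 \left(-5\right) = -5085$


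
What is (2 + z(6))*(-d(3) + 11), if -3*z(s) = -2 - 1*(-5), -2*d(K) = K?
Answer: 25/2 ≈ 12.500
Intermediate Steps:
d(K) = -K/2
z(s) = -1 (z(s) = -(-2 - 1*(-5))/3 = -(-2 + 5)/3 = -⅓*3 = -1)
(2 + z(6))*(-d(3) + 11) = (2 - 1)*(-(-1)*3/2 + 11) = 1*(-1*(-3/2) + 11) = 1*(3/2 + 11) = 1*(25/2) = 25/2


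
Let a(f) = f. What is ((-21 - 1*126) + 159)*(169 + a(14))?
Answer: 2196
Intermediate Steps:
((-21 - 1*126) + 159)*(169 + a(14)) = ((-21 - 1*126) + 159)*(169 + 14) = ((-21 - 126) + 159)*183 = (-147 + 159)*183 = 12*183 = 2196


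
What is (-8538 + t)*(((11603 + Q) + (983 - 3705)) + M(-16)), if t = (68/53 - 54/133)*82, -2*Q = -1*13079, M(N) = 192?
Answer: -931714000775/7049 ≈ -1.3218e+8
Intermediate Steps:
Q = 13079/2 (Q = -(-1)*13079/2 = -1/2*(-13079) = 13079/2 ≈ 6539.5)
t = 506924/7049 (t = (68*(1/53) - 54*1/133)*82 = (68/53 - 54/133)*82 = (6182/7049)*82 = 506924/7049 ≈ 71.914)
(-8538 + t)*(((11603 + Q) + (983 - 3705)) + M(-16)) = (-8538 + 506924/7049)*(((11603 + 13079/2) + (983 - 3705)) + 192) = -59677438*((36285/2 - 2722) + 192)/7049 = -59677438*(30841/2 + 192)/7049 = -59677438/7049*31225/2 = -931714000775/7049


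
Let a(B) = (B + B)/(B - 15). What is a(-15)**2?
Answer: 1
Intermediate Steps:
a(B) = 2*B/(-15 + B) (a(B) = (2*B)/(-15 + B) = 2*B/(-15 + B))
a(-15)**2 = (2*(-15)/(-15 - 15))**2 = (2*(-15)/(-30))**2 = (2*(-15)*(-1/30))**2 = 1**2 = 1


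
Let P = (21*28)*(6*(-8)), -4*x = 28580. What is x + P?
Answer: -35369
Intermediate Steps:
x = -7145 (x = -1/4*28580 = -7145)
P = -28224 (P = 588*(-48) = -28224)
x + P = -7145 - 28224 = -35369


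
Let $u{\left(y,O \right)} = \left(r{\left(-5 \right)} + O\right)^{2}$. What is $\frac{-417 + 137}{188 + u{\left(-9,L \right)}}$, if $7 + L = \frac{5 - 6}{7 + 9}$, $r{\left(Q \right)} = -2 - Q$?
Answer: $- \frac{10240}{7479} \approx -1.3692$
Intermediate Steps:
$L = - \frac{113}{16}$ ($L = -7 + \frac{5 - 6}{7 + 9} = -7 - \frac{1}{16} = - \frac{113}{16} \approx -7.0625$)
$u{\left(y,O \right)} = \left(3 + O\right)^{2}$ ($u{\left(y,O \right)} = \left(\left(-2 - -5\right) + O\right)^{2} = \left(\left(-2 + 5\right) + O\right)^{2} = \left(3 + O\right)^{2}$)
$\frac{-417 + 137}{188 + u{\left(-9,L \right)}} = \frac{-417 + 137}{188 + \left(3 - \frac{113}{16}\right)^{2}} = - \frac{280}{188 + \left(- \frac{65}{16}\right)^{2}} = - \frac{280}{188 + \frac{4225}{256}} = - \frac{280}{\frac{52353}{256}} = \left(-280\right) \frac{256}{52353} = - \frac{10240}{7479}$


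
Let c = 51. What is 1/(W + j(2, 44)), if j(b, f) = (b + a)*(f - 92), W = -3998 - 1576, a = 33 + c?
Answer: -1/9702 ≈ -0.00010307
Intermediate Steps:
a = 84 (a = 33 + 51 = 84)
W = -5574
j(b, f) = (-92 + f)*(84 + b) (j(b, f) = (b + 84)*(f - 92) = (84 + b)*(-92 + f) = (-92 + f)*(84 + b))
1/(W + j(2, 44)) = 1/(-5574 + (-7728 - 92*2 + 84*44 + 2*44)) = 1/(-5574 + (-7728 - 184 + 3696 + 88)) = 1/(-5574 - 4128) = 1/(-9702) = -1/9702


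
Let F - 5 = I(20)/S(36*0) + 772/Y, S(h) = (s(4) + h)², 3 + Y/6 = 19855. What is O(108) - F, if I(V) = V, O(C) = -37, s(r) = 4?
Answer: -2576183/59556 ≈ -43.256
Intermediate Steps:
Y = 119112 (Y = -18 + 6*19855 = -18 + 119130 = 119112)
S(h) = (4 + h)²
F = 372611/59556 (F = 5 + (20/((4 + 36*0)²) + 772/119112) = 5 + (20/((4 + 0)²) + 772*(1/119112)) = 5 + (20/(4²) + 193/29778) = 5 + (20/16 + 193/29778) = 5 + (20*(1/16) + 193/29778) = 5 + (5/4 + 193/29778) = 5 + 74831/59556 = 372611/59556 ≈ 6.2565)
O(108) - F = -37 - 1*372611/59556 = -37 - 372611/59556 = -2576183/59556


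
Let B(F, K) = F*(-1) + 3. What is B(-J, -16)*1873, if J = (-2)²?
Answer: 13111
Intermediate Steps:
J = 4
B(F, K) = 3 - F (B(F, K) = -F + 3 = 3 - F)
B(-J, -16)*1873 = (3 - (-1)*4)*1873 = (3 - 1*(-4))*1873 = (3 + 4)*1873 = 7*1873 = 13111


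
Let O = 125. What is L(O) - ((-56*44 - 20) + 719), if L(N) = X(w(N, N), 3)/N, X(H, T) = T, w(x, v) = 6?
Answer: 220628/125 ≈ 1765.0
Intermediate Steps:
L(N) = 3/N
L(O) - ((-56*44 - 20) + 719) = 3/125 - ((-56*44 - 20) + 719) = 3*(1/125) - ((-2464 - 20) + 719) = 3/125 - (-2484 + 719) = 3/125 - 1*(-1765) = 3/125 + 1765 = 220628/125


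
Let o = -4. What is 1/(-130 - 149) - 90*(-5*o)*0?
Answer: -1/279 ≈ -0.0035842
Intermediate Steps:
1/(-130 - 149) - 90*(-5*o)*0 = 1/(-130 - 149) - 90*(-5*(-4))*0 = 1/(-279) - 1800*0 = -1/279 - 90*0 = -1/279 + 0 = -1/279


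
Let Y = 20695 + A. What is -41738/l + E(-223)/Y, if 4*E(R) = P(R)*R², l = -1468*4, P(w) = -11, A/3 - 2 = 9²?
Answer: 1616745/2795072 ≈ 0.57843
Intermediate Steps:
A = 249 (A = 6 + 3*9² = 6 + 3*81 = 6 + 243 = 249)
Y = 20944 (Y = 20695 + 249 = 20944)
l = -5872
E(R) = -11*R²/4 (E(R) = (-11*R²)/4 = -11*R²/4)
-41738/l + E(-223)/Y = -41738/(-5872) - 11/4*(-223)²/20944 = -41738*(-1/5872) - 11/4*49729*(1/20944) = 20869/2936 - 547019/4*1/20944 = 20869/2936 - 49729/7616 = 1616745/2795072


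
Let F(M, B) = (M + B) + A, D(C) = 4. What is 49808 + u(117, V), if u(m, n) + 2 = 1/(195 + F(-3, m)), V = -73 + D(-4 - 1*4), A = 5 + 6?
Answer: 15937921/320 ≈ 49806.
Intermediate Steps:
A = 11
V = -69 (V = -73 + 4 = -69)
F(M, B) = 11 + B + M (F(M, B) = (M + B) + 11 = (B + M) + 11 = 11 + B + M)
u(m, n) = -2 + 1/(203 + m) (u(m, n) = -2 + 1/(195 + (11 + m - 3)) = -2 + 1/(195 + (8 + m)) = -2 + 1/(203 + m))
49808 + u(117, V) = 49808 + (-405 - 2*117)/(203 + 117) = 49808 + (-405 - 234)/320 = 49808 + (1/320)*(-639) = 49808 - 639/320 = 15937921/320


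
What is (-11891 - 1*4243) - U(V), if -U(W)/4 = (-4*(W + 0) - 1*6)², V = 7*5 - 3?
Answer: 55690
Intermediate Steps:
V = 32 (V = 35 - 3 = 32)
U(W) = -4*(-6 - 4*W)² (U(W) = -4*(-4*(W + 0) - 1*6)² = -4*(-4*W - 6)² = -4*(-6 - 4*W)²)
(-11891 - 1*4243) - U(V) = (-11891 - 1*4243) - (-16)*(3 + 2*32)² = (-11891 - 4243) - (-16)*(3 + 64)² = -16134 - (-16)*67² = -16134 - (-16)*4489 = -16134 - 1*(-71824) = -16134 + 71824 = 55690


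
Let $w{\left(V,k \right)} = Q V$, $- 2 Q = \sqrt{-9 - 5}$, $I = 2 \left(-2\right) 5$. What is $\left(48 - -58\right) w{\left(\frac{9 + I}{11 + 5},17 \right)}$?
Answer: $\frac{583 i \sqrt{14}}{16} \approx 136.34 i$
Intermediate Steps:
$I = -20$ ($I = \left(-4\right) 5 = -20$)
$Q = - \frac{i \sqrt{14}}{2}$ ($Q = - \frac{\sqrt{-9 - 5}}{2} = - \frac{\sqrt{-14}}{2} = - \frac{i \sqrt{14}}{2} \approx - 1.8708 i$)
$w{\left(V,k \right)} = - \frac{i V \sqrt{14}}{2}$ ($w{\left(V,k \right)} = - \frac{i \sqrt{14}}{2} V = - \frac{i V \sqrt{14}}{2}$)
$\left(48 - -58\right) w{\left(\frac{9 + I}{11 + 5},17 \right)} = \left(48 - -58\right) \left(- \frac{i \frac{9 - 20}{11 + 5} \sqrt{14}}{2}\right) = \left(48 + 58\right) \left(- \frac{i \left(- \frac{11}{16}\right) \sqrt{14}}{2}\right) = 106 \left(- \frac{i \left(\left(-11\right) \frac{1}{16}\right) \sqrt{14}}{2}\right) = 106 \left(\left(- \frac{1}{2}\right) i \left(- \frac{11}{16}\right) \sqrt{14}\right) = 106 \frac{11 i \sqrt{14}}{32} = \frac{583 i \sqrt{14}}{16}$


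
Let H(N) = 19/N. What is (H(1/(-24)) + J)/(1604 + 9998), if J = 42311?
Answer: 41855/11602 ≈ 3.6076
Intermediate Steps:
(H(1/(-24)) + J)/(1604 + 9998) = (19/(1/(-24)) + 42311)/(1604 + 9998) = (19/(-1/24) + 42311)/11602 = (19*(-24) + 42311)*(1/11602) = (-456 + 42311)*(1/11602) = 41855*(1/11602) = 41855/11602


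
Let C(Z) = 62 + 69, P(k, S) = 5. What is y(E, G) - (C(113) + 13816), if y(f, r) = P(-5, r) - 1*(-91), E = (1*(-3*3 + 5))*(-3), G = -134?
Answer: -13851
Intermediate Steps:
E = 12 (E = (1*(-9 + 5))*(-3) = (1*(-4))*(-3) = -4*(-3) = 12)
y(f, r) = 96 (y(f, r) = 5 - 1*(-91) = 5 + 91 = 96)
C(Z) = 131
y(E, G) - (C(113) + 13816) = 96 - (131 + 13816) = 96 - 1*13947 = 96 - 13947 = -13851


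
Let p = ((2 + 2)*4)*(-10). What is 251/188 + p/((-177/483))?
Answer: 4857689/11092 ≈ 437.95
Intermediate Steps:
p = -160 (p = (4*4)*(-10) = 16*(-10) = -160)
251/188 + p/((-177/483)) = 251/188 - 160/((-177/483)) = 251*(1/188) - 160/((-177*1/483)) = 251/188 - 160/(-59/161) = 251/188 - 160*(-161/59) = 251/188 + 25760/59 = 4857689/11092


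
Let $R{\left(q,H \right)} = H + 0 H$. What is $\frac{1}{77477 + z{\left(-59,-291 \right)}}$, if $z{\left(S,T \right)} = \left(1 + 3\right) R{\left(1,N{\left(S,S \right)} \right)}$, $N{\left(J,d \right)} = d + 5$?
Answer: $\frac{1}{77261} \approx 1.2943 \cdot 10^{-5}$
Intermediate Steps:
$N{\left(J,d \right)} = 5 + d$
$R{\left(q,H \right)} = H$ ($R{\left(q,H \right)} = H + 0 = H$)
$z{\left(S,T \right)} = 20 + 4 S$ ($z{\left(S,T \right)} = \left(1 + 3\right) \left(5 + S\right) = 4 \left(5 + S\right) = 20 + 4 S$)
$\frac{1}{77477 + z{\left(-59,-291 \right)}} = \frac{1}{77477 + \left(20 + 4 \left(-59\right)\right)} = \frac{1}{77477 + \left(20 - 236\right)} = \frac{1}{77477 - 216} = \frac{1}{77261}$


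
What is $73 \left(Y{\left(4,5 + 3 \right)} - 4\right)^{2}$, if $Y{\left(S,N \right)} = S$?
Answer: $0$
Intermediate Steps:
$73 \left(Y{\left(4,5 + 3 \right)} - 4\right)^{2} = 73 \left(4 - 4\right)^{2} = 73 \cdot 0^{2} = 73 \cdot 0 = 0$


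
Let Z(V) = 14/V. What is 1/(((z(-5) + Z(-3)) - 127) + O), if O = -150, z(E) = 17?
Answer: -3/794 ≈ -0.0037783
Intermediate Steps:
1/(((z(-5) + Z(-3)) - 127) + O) = 1/(((17 + 14/(-3)) - 127) - 150) = 1/(((17 + 14*(-⅓)) - 127) - 150) = 1/(((17 - 14/3) - 127) - 150) = 1/((37/3 - 127) - 150) = 1/(-344/3 - 150) = 1/(-794/3) = -3/794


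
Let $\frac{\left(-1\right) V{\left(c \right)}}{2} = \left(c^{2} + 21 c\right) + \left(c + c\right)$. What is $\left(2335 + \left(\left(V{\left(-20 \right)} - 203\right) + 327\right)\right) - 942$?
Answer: $1637$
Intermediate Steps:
$V{\left(c \right)} = - 46 c - 2 c^{2}$ ($V{\left(c \right)} = - 2 \left(\left(c^{2} + 21 c\right) + \left(c + c\right)\right) = - 2 \left(\left(c^{2} + 21 c\right) + 2 c\right) = - 2 \left(c^{2} + 23 c\right) = - 46 c - 2 c^{2}$)
$\left(2335 + \left(\left(V{\left(-20 \right)} - 203\right) + 327\right)\right) - 942 = \left(2335 + \left(\left(\left(-2\right) \left(-20\right) \left(23 - 20\right) - 203\right) + 327\right)\right) - 942 = \left(2335 + \left(\left(\left(-2\right) \left(-20\right) 3 - 203\right) + 327\right)\right) - 942 = \left(2335 + \left(\left(120 - 203\right) + 327\right)\right) - 942 = \left(2335 + \left(-83 + 327\right)\right) - 942 = \left(2335 + 244\right) - 942 = 2579 - 942 = 1637$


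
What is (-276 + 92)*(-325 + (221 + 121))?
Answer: -3128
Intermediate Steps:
(-276 + 92)*(-325 + (221 + 121)) = -184*(-325 + 342) = -184*17 = -3128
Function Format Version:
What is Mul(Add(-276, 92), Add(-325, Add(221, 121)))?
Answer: -3128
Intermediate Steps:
Mul(Add(-276, 92), Add(-325, Add(221, 121))) = Mul(-184, Add(-325, 342)) = Mul(-184, 17) = -3128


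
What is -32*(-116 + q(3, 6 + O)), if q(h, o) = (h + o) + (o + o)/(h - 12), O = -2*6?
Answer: 11296/3 ≈ 3765.3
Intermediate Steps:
O = -12
q(h, o) = h + o + 2*o/(-12 + h) (q(h, o) = (h + o) + (2*o)/(-12 + h) = (h + o) + 2*o/(-12 + h) = h + o + 2*o/(-12 + h))
-32*(-116 + q(3, 6 + O)) = -32*(-116 + (3² - 12*3 - 10*(6 - 12) + 3*(6 - 12))/(-12 + 3)) = -32*(-116 + (9 - 36 - 10*(-6) + 3*(-6))/(-9)) = -32*(-116 - (9 - 36 + 60 - 18)/9) = -32*(-116 - ⅑*15) = -32*(-116 - 5/3) = -32*(-353/3) = 11296/3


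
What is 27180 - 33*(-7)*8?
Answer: 29028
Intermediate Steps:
27180 - 33*(-7)*8 = 27180 + 231*8 = 27180 + 1848 = 29028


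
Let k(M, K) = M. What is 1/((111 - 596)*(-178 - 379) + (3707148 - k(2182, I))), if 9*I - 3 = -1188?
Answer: 1/3975111 ≈ 2.5157e-7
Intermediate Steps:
I = -395/3 (I = 1/3 + (1/9)*(-1188) = 1/3 - 132 = -395/3 ≈ -131.67)
1/((111 - 596)*(-178 - 379) + (3707148 - k(2182, I))) = 1/((111 - 596)*(-178 - 379) + (3707148 - 1*2182)) = 1/(-485*(-557) + (3707148 - 2182)) = 1/(270145 + 3704966) = 1/3975111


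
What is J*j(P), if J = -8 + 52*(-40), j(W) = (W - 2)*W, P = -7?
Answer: -131544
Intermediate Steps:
j(W) = W*(-2 + W) (j(W) = (-2 + W)*W = W*(-2 + W))
J = -2088 (J = -8 - 2080 = -2088)
J*j(P) = -(-14616)*(-2 - 7) = -(-14616)*(-9) = -2088*63 = -131544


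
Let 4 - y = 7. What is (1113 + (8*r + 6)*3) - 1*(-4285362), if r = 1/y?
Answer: 4286485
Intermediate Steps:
y = -3 (y = 4 - 1*7 = 4 - 7 = -3)
r = -⅓ (r = 1/(-3) = -⅓ ≈ -0.33333)
(1113 + (8*r + 6)*3) - 1*(-4285362) = (1113 + (8*(-⅓) + 6)*3) - 1*(-4285362) = (1113 + (-8/3 + 6)*3) + 4285362 = (1113 + (10/3)*3) + 4285362 = (1113 + 10) + 4285362 = 1123 + 4285362 = 4286485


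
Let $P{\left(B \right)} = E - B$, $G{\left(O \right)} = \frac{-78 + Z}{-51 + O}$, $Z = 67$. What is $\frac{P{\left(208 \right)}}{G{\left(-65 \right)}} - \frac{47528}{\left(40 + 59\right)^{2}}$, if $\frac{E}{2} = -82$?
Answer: $- \frac{38495960}{9801} \approx -3927.8$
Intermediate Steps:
$E = -164$ ($E = 2 \left(-82\right) = -164$)
$G{\left(O \right)} = - \frac{11}{-51 + O}$ ($G{\left(O \right)} = \frac{-78 + 67}{-51 + O} = - \frac{11}{-51 + O}$)
$P{\left(B \right)} = -164 - B$
$\frac{P{\left(208 \right)}}{G{\left(-65 \right)}} - \frac{47528}{\left(40 + 59\right)^{2}} = \frac{-164 - 208}{\left(-11\right) \frac{1}{-51 - 65}} - \frac{47528}{\left(40 + 59\right)^{2}} = \frac{-164 - 208}{\left(-11\right) \frac{1}{-116}} - \frac{47528}{99^{2}} = - \frac{372}{\left(-11\right) \left(- \frac{1}{116}\right)} - \frac{47528}{9801} = - \frac{372}{\frac{11}{116}} - \frac{47528}{9801} = \left(-372\right) \frac{116}{11} - \frac{47528}{9801} = - \frac{43152}{11} - \frac{47528}{9801} = - \frac{38495960}{9801}$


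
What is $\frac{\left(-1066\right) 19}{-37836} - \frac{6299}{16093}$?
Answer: $\frac{43809329}{304447374} \approx 0.1439$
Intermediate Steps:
$\frac{\left(-1066\right) 19}{-37836} - \frac{6299}{16093} = \left(-20254\right) \left(- \frac{1}{37836}\right) - \frac{6299}{16093} = \frac{10127}{18918} - \frac{6299}{16093} = \frac{43809329}{304447374}$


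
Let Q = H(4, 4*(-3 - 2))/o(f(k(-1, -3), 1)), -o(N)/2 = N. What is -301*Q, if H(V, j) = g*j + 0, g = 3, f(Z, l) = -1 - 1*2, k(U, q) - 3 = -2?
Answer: 3010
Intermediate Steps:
k(U, q) = 1 (k(U, q) = 3 - 2 = 1)
f(Z, l) = -3 (f(Z, l) = -1 - 2 = -3)
o(N) = -2*N
H(V, j) = 3*j (H(V, j) = 3*j + 0 = 3*j)
Q = -10 (Q = (3*(4*(-3 - 2)))/((-2*(-3))) = (3*(4*(-5)))/6 = (3*(-20))*(⅙) = -60*⅙ = -10)
-301*Q = -301*(-10) = 3010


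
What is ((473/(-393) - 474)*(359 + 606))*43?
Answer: -7749398725/393 ≈ -1.9719e+7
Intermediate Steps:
((473/(-393) - 474)*(359 + 606))*43 = ((473*(-1/393) - 474)*965)*43 = ((-473/393 - 474)*965)*43 = -186755/393*965*43 = -180218575/393*43 = -7749398725/393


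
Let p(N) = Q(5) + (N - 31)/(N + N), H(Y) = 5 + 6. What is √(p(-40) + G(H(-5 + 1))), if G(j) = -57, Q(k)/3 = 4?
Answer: I*√17645/20 ≈ 6.6417*I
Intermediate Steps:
Q(k) = 12 (Q(k) = 3*4 = 12)
H(Y) = 11
p(N) = 12 + (-31 + N)/(2*N) (p(N) = 12 + (N - 31)/(N + N) = 12 + (-31 + N)/((2*N)) = 12 + (-31 + N)*(1/(2*N)) = 12 + (-31 + N)/(2*N))
√(p(-40) + G(H(-5 + 1))) = √((½)*(-31 + 25*(-40))/(-40) - 57) = √((½)*(-1/40)*(-31 - 1000) - 57) = √((½)*(-1/40)*(-1031) - 57) = √(1031/80 - 57) = √(-3529/80) = I*√17645/20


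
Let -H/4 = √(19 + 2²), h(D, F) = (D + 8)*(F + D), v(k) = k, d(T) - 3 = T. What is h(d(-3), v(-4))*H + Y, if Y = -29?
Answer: -29 + 128*√23 ≈ 584.87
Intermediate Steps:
d(T) = 3 + T
h(D, F) = (8 + D)*(D + F)
H = -4*√23 (H = -4*√(19 + 2²) = -4*√(19 + 4) = -4*√23 ≈ -19.183)
h(d(-3), v(-4))*H + Y = ((3 - 3)² + 8*(3 - 3) + 8*(-4) + (3 - 3)*(-4))*(-4*√23) - 29 = (0² + 8*0 - 32 + 0*(-4))*(-4*√23) - 29 = (0 + 0 - 32 + 0)*(-4*√23) - 29 = -(-128)*√23 - 29 = 128*√23 - 29 = -29 + 128*√23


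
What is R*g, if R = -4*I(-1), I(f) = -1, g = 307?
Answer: 1228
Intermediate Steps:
R = 4 (R = -4*(-1) = 4)
R*g = 4*307 = 1228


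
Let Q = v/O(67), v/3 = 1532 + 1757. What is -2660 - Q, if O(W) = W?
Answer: -188087/67 ≈ -2807.3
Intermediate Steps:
v = 9867 (v = 3*(1532 + 1757) = 3*3289 = 9867)
Q = 9867/67 ≈ 147.27
-2660 - Q = -2660 - 1*9867/67 = -2660 - 9867/67 = -188087/67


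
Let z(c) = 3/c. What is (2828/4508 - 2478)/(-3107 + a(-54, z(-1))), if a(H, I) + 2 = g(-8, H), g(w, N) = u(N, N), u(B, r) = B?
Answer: 398857/509243 ≈ 0.78324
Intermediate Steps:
g(w, N) = N
a(H, I) = -2 + H
(2828/4508 - 2478)/(-3107 + a(-54, z(-1))) = (2828/4508 - 2478)/(-3107 + (-2 - 54)) = (2828*(1/4508) - 2478)/(-3107 - 56) = (101/161 - 2478)/(-3163) = -398857/161*(-1/3163) = 398857/509243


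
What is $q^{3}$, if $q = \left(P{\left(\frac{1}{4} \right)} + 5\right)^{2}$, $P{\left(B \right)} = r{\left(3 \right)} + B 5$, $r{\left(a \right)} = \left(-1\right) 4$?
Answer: $\frac{531441}{4096} \approx 129.75$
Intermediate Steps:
$r{\left(a \right)} = -4$
$P{\left(B \right)} = -4 + 5 B$ ($P{\left(B \right)} = -4 + B 5 = -4 + 5 B$)
$q = \frac{81}{16}$ ($q = \left(\left(-4 + \frac{5}{4}\right) + 5\right)^{2} = \left(- \frac{11}{4} + 5\right)^{2} = \left(\frac{9}{4}\right)^{2} = \frac{81}{16} \approx 5.0625$)
$q^{3} = \left(\frac{81}{16}\right)^{3} = \frac{531441}{4096}$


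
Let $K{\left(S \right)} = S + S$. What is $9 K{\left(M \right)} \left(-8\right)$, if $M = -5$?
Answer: $720$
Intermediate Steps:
$K{\left(S \right)} = 2 S$
$9 K{\left(M \right)} \left(-8\right) = 9 \cdot 2 \left(-5\right) \left(-8\right) = 9 \left(-10\right) \left(-8\right) = \left(-90\right) \left(-8\right) = 720$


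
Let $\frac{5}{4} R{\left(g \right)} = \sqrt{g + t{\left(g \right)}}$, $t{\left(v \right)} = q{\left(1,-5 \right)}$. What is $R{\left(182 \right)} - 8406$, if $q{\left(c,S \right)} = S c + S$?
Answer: $-8406 + \frac{8 \sqrt{43}}{5} \approx -8395.5$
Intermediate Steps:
$q{\left(c,S \right)} = S + S c$
$t{\left(v \right)} = -10$ ($t{\left(v \right)} = - 5 \left(1 + 1\right) = \left(-5\right) 2 = -10$)
$R{\left(g \right)} = \frac{4 \sqrt{-10 + g}}{5}$ ($R{\left(g \right)} = \frac{4 \sqrt{g - 10}}{5} = \frac{4 \sqrt{-10 + g}}{5}$)
$R{\left(182 \right)} - 8406 = \frac{4 \sqrt{-10 + 182}}{5} - 8406 = \frac{4 \sqrt{172}}{5} - 8406 = \frac{4 \cdot 2 \sqrt{43}}{5} - 8406 = \frac{8 \sqrt{43}}{5} - 8406 = -8406 + \frac{8 \sqrt{43}}{5}$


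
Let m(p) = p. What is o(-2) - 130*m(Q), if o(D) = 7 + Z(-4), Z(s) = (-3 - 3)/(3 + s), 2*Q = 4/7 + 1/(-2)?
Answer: 117/14 ≈ 8.3571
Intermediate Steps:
Q = 1/28 (Q = (4/7 + 1/(-2))/2 = (4*(1/7) + 1*(-1/2))/2 = (4/7 - 1/2)/2 = (1/2)*(1/14) = 1/28 ≈ 0.035714)
Z(s) = -6/(3 + s)
o(D) = 13 (o(D) = 7 - 6/(3 - 4) = 7 - 6/(-1) = 7 - 6*(-1) = 7 + 6 = 13)
o(-2) - 130*m(Q) = 13 - 130*1/28 = 13 - 65/14 = 117/14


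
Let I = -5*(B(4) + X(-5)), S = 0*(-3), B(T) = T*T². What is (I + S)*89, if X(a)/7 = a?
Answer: -12905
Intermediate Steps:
X(a) = 7*a
B(T) = T³
S = 0
I = -145 (I = -5*(4³ + 7*(-5)) = -5*(64 - 35) = -5*29 = -145)
(I + S)*89 = (-145 + 0)*89 = -145*89 = -12905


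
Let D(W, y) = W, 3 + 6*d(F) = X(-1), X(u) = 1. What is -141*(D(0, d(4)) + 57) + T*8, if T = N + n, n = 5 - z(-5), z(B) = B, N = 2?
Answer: -7941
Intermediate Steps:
d(F) = -⅓ (d(F) = -½ + (⅙)*1 = -½ + ⅙ = -⅓)
n = 10 (n = 5 - 1*(-5) = 5 + 5 = 10)
T = 12 (T = 2 + 10 = 12)
-141*(D(0, d(4)) + 57) + T*8 = -141*(0 + 57) + 12*8 = -141*57 + 96 = -8037 + 96 = -7941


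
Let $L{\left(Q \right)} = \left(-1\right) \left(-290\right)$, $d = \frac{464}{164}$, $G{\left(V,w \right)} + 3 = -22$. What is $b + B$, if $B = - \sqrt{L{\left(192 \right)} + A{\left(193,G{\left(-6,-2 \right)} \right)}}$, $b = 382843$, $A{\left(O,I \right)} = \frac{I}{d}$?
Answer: $382843 - \frac{\sqrt{945835}}{58} \approx 3.8283 \cdot 10^{5}$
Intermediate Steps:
$G{\left(V,w \right)} = -25$ ($G{\left(V,w \right)} = -3 - 22 = -25$)
$d = \frac{116}{41}$ ($d = 464 \cdot \frac{1}{164} = \frac{116}{41} \approx 2.8293$)
$A{\left(O,I \right)} = \frac{41 I}{116}$ ($A{\left(O,I \right)} = \frac{I}{\frac{116}{41}} = I \frac{41}{116} = \frac{41 I}{116}$)
$L{\left(Q \right)} = 290$
$B = - \frac{\sqrt{945835}}{58}$ ($B = - \sqrt{290 + \frac{41}{116} \left(-25\right)} = - \sqrt{290 - \frac{1025}{116}} = - \sqrt{\frac{32615}{116}} = - \frac{\sqrt{945835}}{58} \approx -16.768$)
$b + B = 382843 - \frac{\sqrt{945835}}{58}$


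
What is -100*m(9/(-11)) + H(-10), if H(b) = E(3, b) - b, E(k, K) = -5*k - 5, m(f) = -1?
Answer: 90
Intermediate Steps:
E(k, K) = -5 - 5*k
H(b) = -20 - b (H(b) = (-5 - 5*3) - b = (-5 - 15) - b = -20 - b)
-100*m(9/(-11)) + H(-10) = -100*(-1) + (-20 - 1*(-10)) = 100 + (-20 + 10) = 100 - 10 = 90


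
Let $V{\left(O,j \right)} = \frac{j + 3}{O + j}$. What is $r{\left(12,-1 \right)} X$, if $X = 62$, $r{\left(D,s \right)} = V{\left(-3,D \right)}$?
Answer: $\frac{310}{3} \approx 103.33$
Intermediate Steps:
$V{\left(O,j \right)} = \frac{3 + j}{O + j}$
$r{\left(D,s \right)} = \frac{3 + D}{-3 + D}$
$r{\left(12,-1 \right)} X = \frac{3 + 12}{-3 + 12} \cdot 62 = \frac{1}{9} \cdot 15 \cdot 62 = \frac{5}{3} \cdot 62 = \frac{310}{3}$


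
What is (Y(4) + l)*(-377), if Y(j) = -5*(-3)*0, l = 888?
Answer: -334776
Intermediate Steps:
Y(j) = 0 (Y(j) = 15*0 = 0)
(Y(4) + l)*(-377) = (0 + 888)*(-377) = 888*(-377) = -334776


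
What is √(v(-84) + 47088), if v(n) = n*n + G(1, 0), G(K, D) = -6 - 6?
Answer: 2*√13533 ≈ 232.66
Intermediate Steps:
G(K, D) = -12
v(n) = -12 + n² (v(n) = n*n - 12 = n² - 12 = -12 + n²)
√(v(-84) + 47088) = √((-12 + (-84)²) + 47088) = √((-12 + 7056) + 47088) = √(7044 + 47088) = √54132 = 2*√13533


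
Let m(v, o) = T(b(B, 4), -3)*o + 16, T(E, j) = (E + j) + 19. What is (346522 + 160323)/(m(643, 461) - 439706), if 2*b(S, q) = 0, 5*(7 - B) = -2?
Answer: -506845/432314 ≈ -1.1724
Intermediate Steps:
B = 37/5 (B = 7 - ⅕*(-2) = 7 + ⅖ = 37/5 ≈ 7.4000)
b(S, q) = 0 (b(S, q) = (½)*0 = 0)
T(E, j) = 19 + E + j
m(v, o) = 16 + 16*o (m(v, o) = (19 + 0 - 3)*o + 16 = 16*o + 16 = 16 + 16*o)
(346522 + 160323)/(m(643, 461) - 439706) = (346522 + 160323)/((16 + 16*461) - 439706) = 506845/((16 + 7376) - 439706) = 506845/(7392 - 439706) = 506845/(-432314) = 506845*(-1/432314) = -506845/432314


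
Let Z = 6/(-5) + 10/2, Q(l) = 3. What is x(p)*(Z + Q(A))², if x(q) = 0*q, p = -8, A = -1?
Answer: 0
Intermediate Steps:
Z = 19/5 (Z = 6*(-⅕) + 10*(½) = -6/5 + 5 = 19/5 ≈ 3.8000)
x(q) = 0
x(p)*(Z + Q(A))² = 0*(19/5 + 3)² = 0*(34/5)² = 0*(1156/25) = 0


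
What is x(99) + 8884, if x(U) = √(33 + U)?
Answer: 8884 + 2*√33 ≈ 8895.5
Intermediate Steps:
x(99) + 8884 = √(33 + 99) + 8884 = √132 + 8884 = 2*√33 + 8884 = 8884 + 2*√33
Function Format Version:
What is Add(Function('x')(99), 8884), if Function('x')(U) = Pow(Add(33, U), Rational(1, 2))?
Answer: Add(8884, Mul(2, Pow(33, Rational(1, 2)))) ≈ 8895.5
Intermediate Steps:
Add(Function('x')(99), 8884) = Add(Pow(Add(33, 99), Rational(1, 2)), 8884) = Add(Pow(132, Rational(1, 2)), 8884) = Add(Mul(2, Pow(33, Rational(1, 2))), 8884) = Add(8884, Mul(2, Pow(33, Rational(1, 2))))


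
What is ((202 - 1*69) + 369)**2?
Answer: 252004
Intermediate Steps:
((202 - 1*69) + 369)**2 = ((202 - 69) + 369)**2 = (133 + 369)**2 = 502**2 = 252004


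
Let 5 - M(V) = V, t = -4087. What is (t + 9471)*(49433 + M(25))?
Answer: 266039592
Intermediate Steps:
M(V) = 5 - V
(t + 9471)*(49433 + M(25)) = (-4087 + 9471)*(49433 + (5 - 1*25)) = 5384*(49433 + (5 - 25)) = 5384*(49433 - 20) = 5384*49413 = 266039592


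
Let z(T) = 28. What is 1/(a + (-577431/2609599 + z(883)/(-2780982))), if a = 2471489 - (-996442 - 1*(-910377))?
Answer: 3628623923109/9280400826093972379 ≈ 3.9100e-7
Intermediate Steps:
a = 2557554 (a = 2471489 - (-996442 + 910377) = 2471489 - 1*(-86065) = 2471489 + 86065 = 2557554)
1/(a + (-577431/2609599 + z(883)/(-2780982))) = 1/(2557554 + (-577431/2609599 + 28/(-2780982))) = 1/(2557554 + (-577431*1/2609599 + 28*(-1/2780982))) = 1/(2557554 + (-577431/2609599 - 14/1390491)) = 1/(2557554 - 802949143007/3628623923109) = 1/(9280400826093972379/3628623923109) = 3628623923109/9280400826093972379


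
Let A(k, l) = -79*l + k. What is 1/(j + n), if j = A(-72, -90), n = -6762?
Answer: 1/276 ≈ 0.0036232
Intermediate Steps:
A(k, l) = k - 79*l
j = 7038 (j = -72 - 79*(-90) = -72 + 7110 = 7038)
1/(j + n) = 1/(7038 - 6762) = 1/276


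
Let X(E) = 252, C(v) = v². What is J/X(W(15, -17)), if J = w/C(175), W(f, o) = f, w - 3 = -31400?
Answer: -31397/7717500 ≈ -0.0040683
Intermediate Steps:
w = -31397 (w = 3 - 31400 = -31397)
J = -31397/30625 (J = -31397/(175²) = -31397/30625 ≈ -1.0252)
J/X(W(15, -17)) = -31397/30625/252 = -31397/30625*1/252 = -31397/7717500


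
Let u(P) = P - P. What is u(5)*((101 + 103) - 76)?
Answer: 0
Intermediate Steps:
u(P) = 0
u(5)*((101 + 103) - 76) = 0*((101 + 103) - 76) = 0*(204 - 76) = 0*128 = 0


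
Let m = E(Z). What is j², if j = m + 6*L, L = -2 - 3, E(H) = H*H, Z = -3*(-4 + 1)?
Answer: 2601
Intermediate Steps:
Z = 9 (Z = -3*(-3) = 9)
E(H) = H²
L = -5
m = 81 (m = 9² = 81)
j = 51 (j = 81 + 6*(-5) = 81 - 30 = 51)
j² = 51² = 2601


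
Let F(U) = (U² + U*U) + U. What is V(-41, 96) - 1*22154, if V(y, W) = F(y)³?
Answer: 36627423007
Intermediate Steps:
F(U) = U + 2*U² (F(U) = (U² + U²) + U = 2*U² + U = U + 2*U²)
V(y, W) = y³*(1 + 2*y)³ (V(y, W) = (y*(1 + 2*y))³ = y³*(1 + 2*y)³)
V(-41, 96) - 1*22154 = (-41)³*(1 + 2*(-41))³ - 1*22154 = -68921*(1 - 82)³ - 22154 = -68921*(-81)³ - 22154 = -68921*(-531441) - 22154 = 36627445161 - 22154 = 36627423007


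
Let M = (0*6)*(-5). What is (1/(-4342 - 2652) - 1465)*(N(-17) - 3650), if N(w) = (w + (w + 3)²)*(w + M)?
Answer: 68577890223/6994 ≈ 9.8052e+6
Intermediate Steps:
M = 0 (M = 0*(-5) = 0)
N(w) = w*(w + (3 + w)²) (N(w) = (w + (w + 3)²)*(w + 0) = (w + (3 + w)²)*w = w*(w + (3 + w)²))
(1/(-4342 - 2652) - 1465)*(N(-17) - 3650) = (1/(-4342 - 2652) - 1465)*(-17*(-17 + (3 - 17)²) - 3650) = (1/(-6994) - 1465)*(-17*(-17 + (-14)²) - 3650) = (-1/6994 - 1465)*(-17*(-17 + 196) - 3650) = -10246211*(-17*179 - 3650)/6994 = -10246211*(-3043 - 3650)/6994 = -10246211/6994*(-6693) = 68577890223/6994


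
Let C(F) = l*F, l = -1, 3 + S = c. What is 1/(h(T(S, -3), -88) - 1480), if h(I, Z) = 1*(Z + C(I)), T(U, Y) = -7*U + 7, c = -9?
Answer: -1/1659 ≈ -0.00060277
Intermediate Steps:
S = -12 (S = -3 - 9 = -12)
C(F) = -F
T(U, Y) = 7 - 7*U
h(I, Z) = Z - I (h(I, Z) = 1*(Z - I) = Z - I)
1/(h(T(S, -3), -88) - 1480) = 1/((-88 - (7 - 7*(-12))) - 1480) = 1/((-88 - (7 + 84)) - 1480) = 1/((-88 - 1*91) - 1480) = 1/((-88 - 91) - 1480) = 1/(-179 - 1480) = 1/(-1659) = -1/1659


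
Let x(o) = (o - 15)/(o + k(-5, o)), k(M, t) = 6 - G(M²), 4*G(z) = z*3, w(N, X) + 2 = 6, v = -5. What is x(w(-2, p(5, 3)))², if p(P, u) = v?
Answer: 1936/1225 ≈ 1.5804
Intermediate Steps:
p(P, u) = -5
w(N, X) = 4 (w(N, X) = -2 + 6 = 4)
G(z) = 3*z/4 (G(z) = (z*3)/4 = (3*z)/4 = 3*z/4)
k(M, t) = 6 - 3*M²/4
x(o) = (-15 + o)/(-51/4 + o) (x(o) = (o - 15)/(o + (6 - ¾*(-5)²)) = (-15 + o)/(o + (6 - ¾*25)) = (-15 + o)/(o + (6 - 75/4)) = (-15 + o)/(o - 51/4) = (-15 + o)/(-51/4 + o))
x(w(-2, p(5, 3)))² = (4*(-15 + 4)/(-51 + 4*4))² = (4*(-11)/(-51 + 16))² = (4*(-11)/(-35))² = (4*(-1/35)*(-11))² = (44/35)² = 1936/1225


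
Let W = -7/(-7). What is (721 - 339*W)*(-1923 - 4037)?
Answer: -2276720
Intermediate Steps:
W = 1 (W = -7*(-⅐) = 1)
(721 - 339*W)*(-1923 - 4037) = (721 - 339*1)*(-1923 - 4037) = (721 - 339)*(-5960) = 382*(-5960) = -2276720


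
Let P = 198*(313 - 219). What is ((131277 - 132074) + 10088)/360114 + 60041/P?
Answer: 77285563/23767524 ≈ 3.2517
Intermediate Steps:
P = 18612 (P = 198*94 = 18612)
((131277 - 132074) + 10088)/360114 + 60041/P = ((131277 - 132074) + 10088)/360114 + 60041/18612 = (-797 + 10088)*(1/360114) + 60041*(1/18612) = 9291*(1/360114) + 60041/18612 = 3097/120038 + 60041/18612 = 77285563/23767524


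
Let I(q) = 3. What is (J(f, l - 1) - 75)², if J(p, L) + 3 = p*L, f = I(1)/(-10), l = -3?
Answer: 147456/25 ≈ 5898.2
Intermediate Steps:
f = -3/10 (f = 3/(-10) = 3*(-⅒) = -3/10 ≈ -0.30000)
J(p, L) = -3 + L*p (J(p, L) = -3 + p*L = -3 + L*p)
(J(f, l - 1) - 75)² = ((-3 + (-3 - 1)*(-3/10)) - 75)² = ((-3 - 4*(-3/10)) - 75)² = ((-3 + 6/5) - 75)² = (-9/5 - 75)² = (-384/5)² = 147456/25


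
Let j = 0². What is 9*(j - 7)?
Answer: -63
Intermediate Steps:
j = 0
9*(j - 7) = 9*(0 - 7) = 9*(-7) = -63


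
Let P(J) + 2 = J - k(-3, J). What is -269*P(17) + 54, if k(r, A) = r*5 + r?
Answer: -8823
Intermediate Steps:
k(r, A) = 6*r (k(r, A) = 5*r + r = 6*r)
P(J) = 16 + J (P(J) = -2 + (J - 6*(-3)) = -2 + (J - 1*(-18)) = -2 + (J + 18) = -2 + (18 + J) = 16 + J)
-269*P(17) + 54 = -269*(16 + 17) + 54 = -269*33 + 54 = -8877 + 54 = -8823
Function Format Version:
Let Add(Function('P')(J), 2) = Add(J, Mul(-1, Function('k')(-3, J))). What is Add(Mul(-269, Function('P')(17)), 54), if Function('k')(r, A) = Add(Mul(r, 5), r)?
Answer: -8823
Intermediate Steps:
Function('k')(r, A) = Mul(6, r) (Function('k')(r, A) = Add(Mul(5, r), r) = Mul(6, r))
Function('P')(J) = Add(16, J) (Function('P')(J) = Add(-2, Add(J, Mul(-1, Mul(6, -3)))) = Add(-2, Add(J, Mul(-1, -18))) = Add(-2, Add(J, 18)) = Add(-2, Add(18, J)) = Add(16, J))
Add(Mul(-269, Function('P')(17)), 54) = Add(Mul(-269, Add(16, 17)), 54) = Add(Mul(-269, 33), 54) = Add(-8877, 54) = -8823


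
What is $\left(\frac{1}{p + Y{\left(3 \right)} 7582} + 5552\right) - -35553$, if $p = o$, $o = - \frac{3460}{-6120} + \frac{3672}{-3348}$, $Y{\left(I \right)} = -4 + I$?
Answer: $\frac{2956596032279}{71927893} \approx 41105.0$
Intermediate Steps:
$o = - \frac{5041}{9486}$ ($o = \left(-3460\right) \left(- \frac{1}{6120}\right) + 3672 \left(- \frac{1}{3348}\right) = \frac{173}{306} - \frac{34}{31} = - \frac{5041}{9486} \approx -0.53141$)
$p = - \frac{5041}{9486} \approx -0.53141$
$\left(\frac{1}{p + Y{\left(3 \right)} 7582} + 5552\right) - -35553 = \left(\frac{1}{- \frac{5041}{9486} + \left(-4 + 3\right) 7582} + 5552\right) - -35553 = \left(\frac{1}{- \frac{5041}{9486} - 7582} + 5552\right) + 35553 = \left(\frac{1}{- \frac{71927893}{9486}} + 5552\right) + 35553 = \left(- \frac{9486}{71927893} + 5552\right) + 35553 = \frac{399343652450}{71927893} + 35553 = \frac{2956596032279}{71927893}$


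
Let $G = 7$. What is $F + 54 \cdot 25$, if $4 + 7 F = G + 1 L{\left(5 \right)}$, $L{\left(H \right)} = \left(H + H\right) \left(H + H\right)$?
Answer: $\frac{9553}{7} \approx 1364.7$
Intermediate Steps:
$L{\left(H \right)} = 4 H^{2}$ ($L{\left(H \right)} = 2 H 2 H = 4 H^{2}$)
$F = \frac{103}{7}$ ($F = - \frac{4}{7} + \frac{7 + 1 \cdot 4 \cdot 5^{2}}{7} = - \frac{4}{7} + \frac{7 + 1 \cdot 4 \cdot 25}{7} = - \frac{4}{7} + \frac{7 + 1 \cdot 100}{7} = - \frac{4}{7} + \frac{7 + 100}{7} = - \frac{4}{7} + \frac{1}{7} \cdot 107 = - \frac{4}{7} + \frac{107}{7} = \frac{103}{7} \approx 14.714$)
$F + 54 \cdot 25 = \frac{103}{7} + 54 \cdot 25 = \frac{103}{7} + 1350 = \frac{9553}{7}$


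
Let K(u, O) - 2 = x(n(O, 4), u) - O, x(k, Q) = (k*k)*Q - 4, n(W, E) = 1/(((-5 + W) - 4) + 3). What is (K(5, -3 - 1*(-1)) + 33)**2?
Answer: 4481689/4096 ≈ 1094.2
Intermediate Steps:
n(W, E) = 1/(-6 + W) (n(W, E) = 1/((-9 + W) + 3) = 1/(-6 + W))
x(k, Q) = -4 + Q*k**2 (x(k, Q) = k**2*Q - 4 = Q*k**2 - 4 = -4 + Q*k**2)
K(u, O) = -2 - O + u/(-6 + O)**2 (K(u, O) = 2 + ((-4 + u*(1/(-6 + O))**2) - O) = 2 + ((-4 + u/(-6 + O)**2) - O) = 2 + (-4 - O + u/(-6 + O)**2) = -2 - O + u/(-6 + O)**2)
(K(5, -3 - 1*(-1)) + 33)**2 = ((-2 - (-3 - 1*(-1)) + 5/(-6 + (-3 - 1*(-1)))**2) + 33)**2 = ((-2 - (-3 + 1) + 5/(-6 + (-3 + 1))**2) + 33)**2 = ((-2 - 1*(-2) + 5/(-6 - 2)**2) + 33)**2 = ((-2 + 2 + 5/(-8)**2) + 33)**2 = ((-2 + 2 + 5*(1/64)) + 33)**2 = ((-2 + 2 + 5/64) + 33)**2 = (5/64 + 33)**2 = (2117/64)**2 = 4481689/4096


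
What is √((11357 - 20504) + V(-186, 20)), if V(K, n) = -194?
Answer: I*√9341 ≈ 96.649*I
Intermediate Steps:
√((11357 - 20504) + V(-186, 20)) = √((11357 - 20504) - 194) = √(-9147 - 194) = √(-9341) = I*√9341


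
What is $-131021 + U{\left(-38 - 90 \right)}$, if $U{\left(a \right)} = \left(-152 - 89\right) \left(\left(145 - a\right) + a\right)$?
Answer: $-165966$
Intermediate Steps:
$U{\left(a \right)} = -34945$ ($U{\left(a \right)} = \left(-241\right) 145 = -34945$)
$-131021 + U{\left(-38 - 90 \right)} = -131021 - 34945 = -165966$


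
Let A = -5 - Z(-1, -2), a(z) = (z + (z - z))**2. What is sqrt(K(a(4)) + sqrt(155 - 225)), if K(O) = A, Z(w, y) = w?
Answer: sqrt(-4 + I*sqrt(70)) ≈ 1.6238 + 2.5762*I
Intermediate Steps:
a(z) = z**2 (a(z) = (z + 0)**2 = z**2)
A = -4 (A = -5 - 1*(-1) = -5 + 1 = -4)
K(O) = -4
sqrt(K(a(4)) + sqrt(155 - 225)) = sqrt(-4 + sqrt(155 - 225)) = sqrt(-4 + sqrt(-70)) = sqrt(-4 + I*sqrt(70))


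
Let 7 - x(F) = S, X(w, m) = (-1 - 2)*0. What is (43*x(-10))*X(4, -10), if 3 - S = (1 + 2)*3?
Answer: 0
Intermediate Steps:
X(w, m) = 0 (X(w, m) = -3*0 = 0)
S = -6 (S = 3 - (1 + 2)*3 = 3 - 3*3 = 3 - 1*9 = 3 - 9 = -6)
x(F) = 13 (x(F) = 7 - 1*(-6) = 7 + 6 = 13)
(43*x(-10))*X(4, -10) = (43*13)*0 = 559*0 = 0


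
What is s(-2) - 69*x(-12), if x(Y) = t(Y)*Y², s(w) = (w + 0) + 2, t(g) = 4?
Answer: -39744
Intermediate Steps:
s(w) = 2 + w (s(w) = w + 2 = 2 + w)
x(Y) = 4*Y²
s(-2) - 69*x(-12) = (2 - 2) - 276*(-12)² = 0 - 276*144 = 0 - 69*576 = 0 - 39744 = -39744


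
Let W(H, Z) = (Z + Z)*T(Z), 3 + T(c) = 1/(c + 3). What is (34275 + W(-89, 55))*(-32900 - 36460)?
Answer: -68282145600/29 ≈ -2.3546e+9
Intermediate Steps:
T(c) = -3 + 1/(3 + c) (T(c) = -3 + 1/(c + 3) = -3 + 1/(3 + c))
W(H, Z) = 2*Z*(-8 - 3*Z)/(3 + Z) (W(H, Z) = (Z + Z)*((-8 - 3*Z)/(3 + Z)) = (2*Z)*((-8 - 3*Z)/(3 + Z)) = 2*Z*(-8 - 3*Z)/(3 + Z))
(34275 + W(-89, 55))*(-32900 - 36460) = (34275 - 2*55*(8 + 3*55)/(3 + 55))*(-32900 - 36460) = (34275 - 2*55*(8 + 165)/58)*(-69360) = (34275 - 2*55*1/58*173)*(-69360) = (34275 - 9515/29)*(-69360) = (984460/29)*(-69360) = -68282145600/29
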